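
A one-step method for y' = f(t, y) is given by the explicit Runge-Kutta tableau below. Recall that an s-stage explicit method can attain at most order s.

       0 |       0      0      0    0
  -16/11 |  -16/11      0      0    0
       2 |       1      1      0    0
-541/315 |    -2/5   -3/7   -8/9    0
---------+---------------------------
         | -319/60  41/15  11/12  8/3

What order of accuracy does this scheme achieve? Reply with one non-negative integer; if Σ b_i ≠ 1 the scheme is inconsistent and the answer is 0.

1

b = (-319/60, 41/15, 11/12, 8/3)
c = (0, -16/11, 2, -541/315)
Ac = (0, 0, -16/11, -800/693)
Σ b_i: (-319/60)·1 + 41/15·1 + 11/12·1 + 8/3·1 = 1 ✓
b·c: 41/15·(-16/11) + 11/12·2 + 8/3·(-541/315) = -139757/20790 ≠ 1/2 ⇒ order 1.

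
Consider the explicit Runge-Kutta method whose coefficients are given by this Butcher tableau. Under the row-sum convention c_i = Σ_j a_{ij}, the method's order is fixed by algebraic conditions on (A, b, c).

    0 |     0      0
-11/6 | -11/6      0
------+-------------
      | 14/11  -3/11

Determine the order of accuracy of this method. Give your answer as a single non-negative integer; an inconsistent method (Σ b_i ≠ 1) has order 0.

b = (14/11, -3/11)
c = (0, -11/6)
Σ b_i: 14/11·1 + (-3/11)·1 = 1 ✓
b·c: (-3/11)·(-11/6) = 1/2 ✓; 2 stages ⇒ order 2.

2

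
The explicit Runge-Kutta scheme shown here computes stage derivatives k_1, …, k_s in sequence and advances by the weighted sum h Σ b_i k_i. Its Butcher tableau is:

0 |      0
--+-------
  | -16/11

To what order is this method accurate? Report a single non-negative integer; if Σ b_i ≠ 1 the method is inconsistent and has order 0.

0

b = (-16/11)
c = (0)
Σ b_i: (-16/11)·1 = -16/11 ≠ 1 ⇒ order 0.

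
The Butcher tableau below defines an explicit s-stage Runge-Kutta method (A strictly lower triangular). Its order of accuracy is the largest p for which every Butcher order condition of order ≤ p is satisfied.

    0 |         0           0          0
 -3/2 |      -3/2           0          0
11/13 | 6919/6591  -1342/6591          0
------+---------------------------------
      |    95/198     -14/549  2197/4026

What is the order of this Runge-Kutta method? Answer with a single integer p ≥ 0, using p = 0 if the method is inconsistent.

3

b = (95/198, -14/549, 2197/4026)
c = (0, -3/2, 11/13)
Ac = (0, 0, 671/2197)
Σ b_i: 95/198·1 + (-14/549)·1 + 2197/4026·1 = 1 ✓
b·c: (-14/549)·(-3/2) + 2197/4026·11/13 = 1/2 ✓
b·c²: (-14/549)·9/4 + 2197/4026·121/169 = 1/3 ✓
b·Ac: 2197/4026·671/2197 = 1/6 ✓; 3 stages ⇒ order 3.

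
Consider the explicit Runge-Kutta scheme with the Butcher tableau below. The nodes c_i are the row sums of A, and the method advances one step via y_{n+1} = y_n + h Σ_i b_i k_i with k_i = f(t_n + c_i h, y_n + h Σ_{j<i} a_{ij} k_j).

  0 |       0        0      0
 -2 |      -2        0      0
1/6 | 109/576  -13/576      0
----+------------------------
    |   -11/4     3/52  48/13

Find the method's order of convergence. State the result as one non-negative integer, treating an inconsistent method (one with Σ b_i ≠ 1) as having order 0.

b = (-11/4, 3/52, 48/13)
c = (0, -2, 1/6)
Ac = (0, 0, 13/288)
Σ b_i: (-11/4)·1 + 3/52·1 + 48/13·1 = 1 ✓
b·c: 3/52·(-2) + 48/13·1/6 = 1/2 ✓
b·c²: 3/52·4 + 48/13·1/36 = 1/3 ✓
b·Ac: 48/13·13/288 = 1/6 ✓; 3 stages ⇒ order 3.

3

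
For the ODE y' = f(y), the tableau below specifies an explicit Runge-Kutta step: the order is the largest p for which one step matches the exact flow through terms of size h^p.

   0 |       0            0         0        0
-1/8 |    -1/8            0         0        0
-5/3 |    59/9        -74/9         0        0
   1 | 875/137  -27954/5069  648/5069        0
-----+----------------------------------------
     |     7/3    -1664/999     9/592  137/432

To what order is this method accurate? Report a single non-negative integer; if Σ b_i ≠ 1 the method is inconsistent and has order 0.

b = (7/3, -1664/999, 9/592, 137/432)
c = (0, -1/8, -5/3, 1)
Ac = (0, 0, 37/36, 261/548)
Σ b_i: 7/3·1 + (-1664/999)·1 + 9/592·1 + 137/432·1 = 1 ✓
b·c: (-1664/999)·(-1/8) + 9/592·(-5/3) + 137/432·1 = 1/2 ✓
b·c²: (-1664/999)·1/64 + 9/592·25/9 + 137/432·1 = 1/3 ✓
b·Ac: 9/592·37/36 + 137/432·261/548 = 1/6 ✓
b·c³: (-1664/999)·(-1/512) + 9/592·(-125/27) + 137/432·1 = 1/4 ✓
b·(c∘Ac): 9/592·(-185/108) + 137/432·261/548 = 1/8 ✓
b·Ac²: 9/592·(-37/288) + 137/432·1179/4384 = 1/12 ✓
b·A²c: 137/432·18/137 = 1/24 ✓; 4 stages ⇒ order 4.

4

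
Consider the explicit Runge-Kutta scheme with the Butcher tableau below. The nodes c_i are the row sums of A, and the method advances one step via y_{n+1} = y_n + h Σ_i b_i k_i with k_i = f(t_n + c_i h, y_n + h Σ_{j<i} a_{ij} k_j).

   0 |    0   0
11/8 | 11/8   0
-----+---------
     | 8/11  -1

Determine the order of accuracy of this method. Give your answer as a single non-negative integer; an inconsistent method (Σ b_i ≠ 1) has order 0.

0

b = (8/11, -1)
c = (0, 11/8)
Σ b_i: 8/11·1 + (-1)·1 = -3/11 ≠ 1 ⇒ order 0.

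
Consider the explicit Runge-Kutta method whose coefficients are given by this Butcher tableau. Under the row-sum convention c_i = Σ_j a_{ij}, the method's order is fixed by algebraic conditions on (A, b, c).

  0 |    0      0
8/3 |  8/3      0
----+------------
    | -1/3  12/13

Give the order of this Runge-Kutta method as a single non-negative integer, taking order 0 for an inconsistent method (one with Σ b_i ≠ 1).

0

b = (-1/3, 12/13)
c = (0, 8/3)
Σ b_i: (-1/3)·1 + 12/13·1 = 23/39 ≠ 1 ⇒ order 0.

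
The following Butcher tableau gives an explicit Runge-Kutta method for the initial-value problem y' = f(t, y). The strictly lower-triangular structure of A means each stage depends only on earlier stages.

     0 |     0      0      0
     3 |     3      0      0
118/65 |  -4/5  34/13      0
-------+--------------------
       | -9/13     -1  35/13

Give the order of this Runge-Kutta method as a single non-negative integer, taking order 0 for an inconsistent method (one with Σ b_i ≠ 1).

1

b = (-9/13, -1, 35/13)
c = (0, 3, 118/65)
Ac = (0, 0, 102/13)
Σ b_i: (-9/13)·1 + (-1)·1 + 35/13·1 = 1 ✓
b·c: (-1)·3 + 35/13·118/65 = 319/169 ≠ 1/2 ⇒ order 1.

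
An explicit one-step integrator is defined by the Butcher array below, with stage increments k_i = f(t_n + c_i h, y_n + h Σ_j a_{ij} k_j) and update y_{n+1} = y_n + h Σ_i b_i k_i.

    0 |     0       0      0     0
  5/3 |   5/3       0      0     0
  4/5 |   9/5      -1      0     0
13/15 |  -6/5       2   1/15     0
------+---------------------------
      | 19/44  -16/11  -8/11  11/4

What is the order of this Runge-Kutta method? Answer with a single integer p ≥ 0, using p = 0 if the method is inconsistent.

b = (19/44, -16/11, -8/11, 11/4)
c = (0, 5/3, 4/5, 13/15)
Ac = (0, 0, -5/3, 254/75)
Σ b_i: 19/44·1 + (-16/11)·1 + (-8/11)·1 + 11/4·1 = 1 ✓
b·c: (-16/11)·5/3 + (-8/11)·4/5 + 11/4·13/15 = -137/220 ≠ 1/2 ⇒ order 1.

1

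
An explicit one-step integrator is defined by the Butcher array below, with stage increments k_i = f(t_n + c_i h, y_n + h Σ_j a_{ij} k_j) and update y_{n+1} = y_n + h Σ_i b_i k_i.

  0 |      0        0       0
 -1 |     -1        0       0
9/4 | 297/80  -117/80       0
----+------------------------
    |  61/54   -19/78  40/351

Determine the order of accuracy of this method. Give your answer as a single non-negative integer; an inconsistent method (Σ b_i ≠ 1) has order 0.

3

b = (61/54, -19/78, 40/351)
c = (0, -1, 9/4)
Ac = (0, 0, 117/80)
Σ b_i: 61/54·1 + (-19/78)·1 + 40/351·1 = 1 ✓
b·c: (-19/78)·(-1) + 40/351·9/4 = 1/2 ✓
b·c²: (-19/78)·1 + 40/351·81/16 = 1/3 ✓
b·Ac: 40/351·117/80 = 1/6 ✓; 3 stages ⇒ order 3.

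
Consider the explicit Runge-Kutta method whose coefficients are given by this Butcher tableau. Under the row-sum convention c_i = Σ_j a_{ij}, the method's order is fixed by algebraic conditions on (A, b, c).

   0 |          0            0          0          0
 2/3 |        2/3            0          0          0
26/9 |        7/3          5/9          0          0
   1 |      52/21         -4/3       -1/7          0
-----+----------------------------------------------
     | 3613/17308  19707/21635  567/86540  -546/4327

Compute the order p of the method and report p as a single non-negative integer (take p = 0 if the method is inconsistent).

3

b = (3613/17308, 19707/21635, 567/86540, -546/4327)
c = (0, 2/3, 26/9, 1)
Ac = (0, 0, 10/27, -82/63)
Σ b_i: 3613/17308·1 + 19707/21635·1 + 567/86540·1 + (-546/4327)·1 = 1 ✓
b·c: 19707/21635·2/3 + 567/86540·26/9 + (-546/4327)·1 = 1/2 ✓
b·c²: 19707/21635·4/9 + 567/86540·676/81 + (-546/4327)·1 = 1/3 ✓
b·Ac: 567/86540·10/27 + (-546/4327)·(-82/63) = 1/6 ✓
b·c³: 19707/21635·8/27 + 567/86540·17576/729 + (-546/4327)·1 = 3916/12981 ≠ 1/4 ⇒ order 3.
b·(c∘Ac): 567/86540·260/243 + (-546/4327)·(-82/63) = 741/4327 ≠ 1/8
b·Ac²: 567/86540·20/81 + (-546/4327)·(-1012/567) = 26501/116829 ≠ 1/12
b·A²c: (-546/4327)·(-10/189) = 260/38943 ≠ 1/24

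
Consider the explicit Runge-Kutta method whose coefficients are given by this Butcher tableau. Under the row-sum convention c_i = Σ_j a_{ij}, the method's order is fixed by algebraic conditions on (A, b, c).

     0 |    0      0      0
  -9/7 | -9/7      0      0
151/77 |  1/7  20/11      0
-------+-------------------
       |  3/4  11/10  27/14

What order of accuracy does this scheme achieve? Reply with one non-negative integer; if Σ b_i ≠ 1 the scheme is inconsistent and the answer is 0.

0

b = (3/4, 11/10, 27/14)
c = (0, -9/7, 151/77)
Ac = (0, 0, -180/77)
Σ b_i: 3/4·1 + 11/10·1 + 27/14·1 = 529/140 ≠ 1 ⇒ order 0.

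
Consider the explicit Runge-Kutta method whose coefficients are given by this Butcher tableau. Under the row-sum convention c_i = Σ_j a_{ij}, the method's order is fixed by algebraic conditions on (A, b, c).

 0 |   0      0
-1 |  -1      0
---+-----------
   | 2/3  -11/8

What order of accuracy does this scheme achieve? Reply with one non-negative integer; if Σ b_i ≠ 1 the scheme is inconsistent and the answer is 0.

b = (2/3, -11/8)
c = (0, -1)
Σ b_i: 2/3·1 + (-11/8)·1 = -17/24 ≠ 1 ⇒ order 0.

0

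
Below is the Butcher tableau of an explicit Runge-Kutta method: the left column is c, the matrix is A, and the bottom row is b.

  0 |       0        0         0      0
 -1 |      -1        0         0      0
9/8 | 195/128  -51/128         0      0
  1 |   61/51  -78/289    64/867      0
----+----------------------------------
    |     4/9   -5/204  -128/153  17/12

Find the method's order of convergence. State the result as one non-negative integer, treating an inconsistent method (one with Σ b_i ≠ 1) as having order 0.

b = (4/9, -5/204, -128/153, 17/12)
c = (0, -1, 9/8, 1)
Ac = (0, 0, 51/128, 6/17)
Σ b_i: 4/9·1 + (-5/204)·1 + (-128/153)·1 + 17/12·1 = 1 ✓
b·c: (-5/204)·(-1) + (-128/153)·9/8 + 17/12·1 = 1/2 ✓
b·c²: (-5/204)·1 + (-128/153)·81/64 + 17/12·1 = 1/3 ✓
b·Ac: (-128/153)·51/128 + 17/12·6/17 = 1/6 ✓
b·c³: (-5/204)·(-1) + (-128/153)·729/512 + 17/12·1 = 1/4 ✓
b·(c∘Ac): (-128/153)·459/1024 + 17/12·6/17 = 1/8 ✓
b·Ac²: (-128/153)·(-51/128) + 17/12·(-3/17) = 1/12 ✓
b·A²c: 17/12·1/34 = 1/24 ✓; 4 stages ⇒ order 4.

4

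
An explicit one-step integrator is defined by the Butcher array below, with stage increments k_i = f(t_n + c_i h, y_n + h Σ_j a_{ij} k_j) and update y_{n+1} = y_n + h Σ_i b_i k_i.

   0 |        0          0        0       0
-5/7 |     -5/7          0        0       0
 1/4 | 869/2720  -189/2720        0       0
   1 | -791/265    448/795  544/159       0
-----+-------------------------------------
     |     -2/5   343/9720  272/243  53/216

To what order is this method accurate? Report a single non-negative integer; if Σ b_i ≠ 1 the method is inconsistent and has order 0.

b = (-2/5, 343/9720, 272/243, 53/216)
c = (0, -5/7, 1/4, 1)
Ac = (0, 0, 27/544, 24/53)
Σ b_i: (-2/5)·1 + 343/9720·1 + 272/243·1 + 53/216·1 = 1 ✓
b·c: 343/9720·(-5/7) + 272/243·1/4 + 53/216·1 = 1/2 ✓
b·c²: 343/9720·25/49 + 272/243·1/16 + 53/216·1 = 1/3 ✓
b·Ac: 272/243·27/544 + 53/216·24/53 = 1/6 ✓
b·c³: 343/9720·(-125/343) + 272/243·1/64 + 53/216·1 = 1/4 ✓
b·(c∘Ac): 272/243·27/2176 + 53/216·24/53 = 1/8 ✓
b·Ac²: 272/243·(-135/3808) + 53/216·186/371 = 1/12 ✓
b·A²c: 53/216·9/53 = 1/24 ✓; 4 stages ⇒ order 4.

4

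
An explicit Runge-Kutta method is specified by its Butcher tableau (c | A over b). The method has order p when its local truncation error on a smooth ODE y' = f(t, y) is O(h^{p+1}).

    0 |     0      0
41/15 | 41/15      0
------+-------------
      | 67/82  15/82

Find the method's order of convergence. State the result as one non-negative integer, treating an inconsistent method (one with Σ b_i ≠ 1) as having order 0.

2

b = (67/82, 15/82)
c = (0, 41/15)
Σ b_i: 67/82·1 + 15/82·1 = 1 ✓
b·c: 15/82·41/15 = 1/2 ✓; 2 stages ⇒ order 2.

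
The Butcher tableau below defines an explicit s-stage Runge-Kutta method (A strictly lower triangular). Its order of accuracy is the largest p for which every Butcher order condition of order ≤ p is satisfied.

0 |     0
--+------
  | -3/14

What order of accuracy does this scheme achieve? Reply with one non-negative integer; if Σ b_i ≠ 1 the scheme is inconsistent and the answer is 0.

0

b = (-3/14)
c = (0)
Σ b_i: (-3/14)·1 = -3/14 ≠ 1 ⇒ order 0.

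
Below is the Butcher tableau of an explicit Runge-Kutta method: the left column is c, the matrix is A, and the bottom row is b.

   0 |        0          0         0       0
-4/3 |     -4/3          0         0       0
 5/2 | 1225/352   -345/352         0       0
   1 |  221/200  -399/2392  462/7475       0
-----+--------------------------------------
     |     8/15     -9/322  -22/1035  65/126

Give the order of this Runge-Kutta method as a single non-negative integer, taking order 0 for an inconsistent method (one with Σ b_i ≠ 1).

b = (8/15, -9/322, -22/1035, 65/126)
c = (0, -4/3, 5/2, 1)
Ac = (0, 0, 115/88, 49/130)
Σ b_i: 8/15·1 + (-9/322)·1 + (-22/1035)·1 + 65/126·1 = 1 ✓
b·c: (-9/322)·(-4/3) + (-22/1035)·5/2 + 65/126·1 = 1/2 ✓
b·c²: (-9/322)·16/9 + (-22/1035)·25/4 + 65/126·1 = 1/3 ✓
b·Ac: (-22/1035)·115/88 + 65/126·49/130 = 1/6 ✓
b·c³: (-9/322)·(-64/27) + (-22/1035)·125/8 + 65/126·1 = 1/4 ✓
b·(c∘Ac): (-22/1035)·575/176 + 65/126·49/130 = 1/8 ✓
b·Ac²: (-22/1035)·(-115/66) + 65/126·7/78 = 1/12 ✓
b·A²c: 65/126·21/260 = 1/24 ✓; 4 stages ⇒ order 4.

4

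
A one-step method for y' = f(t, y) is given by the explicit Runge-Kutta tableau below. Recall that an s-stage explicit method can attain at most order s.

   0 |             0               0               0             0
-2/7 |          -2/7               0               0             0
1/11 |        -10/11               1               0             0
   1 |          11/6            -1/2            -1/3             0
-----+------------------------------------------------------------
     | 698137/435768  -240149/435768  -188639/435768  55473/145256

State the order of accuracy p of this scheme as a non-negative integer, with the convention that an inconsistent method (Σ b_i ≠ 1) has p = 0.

b = (698137/435768, -240149/435768, -188639/435768, 55473/145256)
c = (0, -2/7, 1/11, 1)
Ac = (0, 0, -2/7, 26/231)
Σ b_i: 698137/435768·1 + (-240149/435768)·1 + (-188639/435768)·1 + 55473/145256·1 = 1 ✓
b·c: (-240149/435768)·(-2/7) + (-188639/435768)·1/11 + 55473/145256·1 = 1/2 ✓
b·c²: (-240149/435768)·4/49 + (-188639/435768)·1/121 + 55473/145256·1 = 1/3 ✓
b·Ac: (-188639/435768)·(-2/7) + 55473/145256·26/231 = 1/6 ✓
b·c³: (-240149/435768)·(-8/343) + (-188639/435768)·1/1331 + 55473/145256·1 = 2205773/5592356 ≠ 1/4 ⇒ order 3.
b·(c∘Ac): (-188639/435768)·(-2/77) + 55473/145256·26/231 = 20677/381297 ≠ 1/8
b·Ac²: (-188639/435768)·4/49 + 55473/145256·(-775/17787) = -1744063/33554136 ≠ 1/12
b·A²c: 55473/145256·2/21 = 18491/508396 ≠ 1/24

3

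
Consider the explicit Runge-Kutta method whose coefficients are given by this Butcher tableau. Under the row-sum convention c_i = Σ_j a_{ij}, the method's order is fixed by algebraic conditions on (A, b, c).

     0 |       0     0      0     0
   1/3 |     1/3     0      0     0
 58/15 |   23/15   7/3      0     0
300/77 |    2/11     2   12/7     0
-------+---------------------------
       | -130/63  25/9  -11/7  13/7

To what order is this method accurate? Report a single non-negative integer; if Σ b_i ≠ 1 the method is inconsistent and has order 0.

b = (-130/63, 25/9, -11/7, 13/7)
c = (0, 1/3, 58/15, 300/77)
Ac = (0, 0, 7/9, 766/105)
Σ b_i: (-130/63)·1 + 25/9·1 + (-11/7)·1 + 13/7·1 = 1 ✓
b·c: 25/9·1/3 + (-11/7)·58/15 + 13/7·300/77 = 151741/72765 ≠ 1/2 ⇒ order 1.

1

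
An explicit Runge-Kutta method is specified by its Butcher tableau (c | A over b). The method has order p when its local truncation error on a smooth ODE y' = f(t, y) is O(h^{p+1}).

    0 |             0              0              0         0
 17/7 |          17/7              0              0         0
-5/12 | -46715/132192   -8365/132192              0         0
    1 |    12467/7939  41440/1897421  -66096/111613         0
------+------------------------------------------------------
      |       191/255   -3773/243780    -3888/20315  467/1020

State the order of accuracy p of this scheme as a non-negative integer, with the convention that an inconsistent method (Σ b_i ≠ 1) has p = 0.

b = (191/255, -3773/243780, -3888/20315, 467/1020)
c = (0, 17/7, -5/12, 1)
Ac = (0, 0, -1195/7776, 140/467)
Σ b_i: 191/255·1 + (-3773/243780)·1 + (-3888/20315)·1 + 467/1020·1 = 1 ✓
b·c: (-3773/243780)·17/7 + (-3888/20315)·(-5/12) + 467/1020·1 = 1/2 ✓
b·c²: (-3773/243780)·289/49 + (-3888/20315)·25/144 + 467/1020·1 = 1/3 ✓
b·Ac: (-3888/20315)·(-1195/7776) + 467/1020·140/467 = 1/6 ✓
b·c³: (-3773/243780)·4913/343 + (-3888/20315)·(-125/1728) + 467/1020·1 = 1/4 ✓
b·(c∘Ac): (-3888/20315)·5975/93312 + 467/1020·140/467 = 1/8 ✓
b·Ac²: (-3888/20315)·(-20315/54432) + 467/1020·85/3269 = 1/12 ✓
b·A²c: 467/1020·85/934 = 1/24 ✓; 4 stages ⇒ order 4.

4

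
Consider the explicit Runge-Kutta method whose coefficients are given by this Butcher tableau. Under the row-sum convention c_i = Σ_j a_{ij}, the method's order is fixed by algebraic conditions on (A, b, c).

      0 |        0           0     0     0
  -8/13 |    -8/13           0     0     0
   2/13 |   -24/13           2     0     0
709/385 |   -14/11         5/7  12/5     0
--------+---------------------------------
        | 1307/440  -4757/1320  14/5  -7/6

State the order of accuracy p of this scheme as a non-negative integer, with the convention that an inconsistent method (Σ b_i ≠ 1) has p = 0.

2

b = (1307/440, -4757/1320, 14/5, -7/6)
c = (0, -8/13, 2/13, 709/385)
Ac = (0, 0, -16/13, -32/455)
Σ b_i: 1307/440·1 + (-4757/1320)·1 + 14/5·1 + (-7/6)·1 = 1 ✓
b·c: (-4757/1320)·(-8/13) + 14/5·2/13 + (-7/6)·709/385 = 1/2 ✓
b·c²: (-4757/1320)·64/169 + 14/5·4/169 + (-7/6)·502681/148225 = -37611083/7157150 ≠ 1/3 ⇒ order 2.
b·Ac: 14/5·(-16/13) + (-7/6)·(-32/455) = -656/195 ≠ 1/6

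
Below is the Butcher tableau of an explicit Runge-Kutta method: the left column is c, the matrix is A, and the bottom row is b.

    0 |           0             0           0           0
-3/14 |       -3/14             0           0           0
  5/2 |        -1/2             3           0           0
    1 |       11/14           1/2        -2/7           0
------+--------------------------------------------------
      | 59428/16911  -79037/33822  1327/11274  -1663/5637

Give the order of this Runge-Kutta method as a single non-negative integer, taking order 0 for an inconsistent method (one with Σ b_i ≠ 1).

3

b = (59428/16911, -79037/33822, 1327/11274, -1663/5637)
c = (0, -3/14, 5/2, 1)
Ac = (0, 0, -9/14, -23/28)
Σ b_i: 59428/16911·1 + (-79037/33822)·1 + 1327/11274·1 + (-1663/5637)·1 = 1 ✓
b·c: (-79037/33822)·(-3/14) + 1327/11274·5/2 + (-1663/5637)·1 = 1/2 ✓
b·c²: (-79037/33822)·9/196 + 1327/11274·25/4 + (-1663/5637)·1 = 1/3 ✓
b·Ac: 1327/11274·(-9/14) + (-1663/5637)·(-23/28) = 1/6 ✓
b·c³: (-79037/33822)·(-27/2744) + 1327/11274·125/8 + (-1663/5637)·1 = 494693/315672 ≠ 1/4 ⇒ order 3.
b·(c∘Ac): 1327/11274·(-45/28) + (-1663/5637)·(-23/28) = 16783/315672 ≠ 1/8
b·Ac²: 1327/11274·27/196 + (-1663/5637)·(-691/392) = 592481/1104852 ≠ 1/12
b·A²c: (-1663/5637)·9/49 = -4989/92071 ≠ 1/24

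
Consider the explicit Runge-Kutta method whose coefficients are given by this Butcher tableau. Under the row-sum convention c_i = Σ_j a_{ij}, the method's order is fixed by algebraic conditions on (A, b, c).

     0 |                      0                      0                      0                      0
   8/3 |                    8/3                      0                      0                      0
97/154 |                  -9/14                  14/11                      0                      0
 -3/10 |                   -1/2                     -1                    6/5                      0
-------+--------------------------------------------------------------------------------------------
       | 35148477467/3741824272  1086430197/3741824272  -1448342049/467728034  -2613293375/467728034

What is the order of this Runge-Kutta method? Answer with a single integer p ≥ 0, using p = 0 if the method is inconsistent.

3

b = (35148477467/3741824272, 1086430197/3741824272, -1448342049/467728034, -2613293375/467728034)
c = (0, 8/3, 97/154, -3/10)
Ac = (0, 0, 112/33, -2207/1155)
Σ b_i: 35148477467/3741824272·1 + 1086430197/3741824272·1 + (-1448342049/467728034)·1 + (-2613293375/467728034)·1 = 1 ✓
b·c: 1086430197/3741824272·8/3 + (-1448342049/467728034)·97/154 + (-2613293375/467728034)·(-3/10) = 1/2 ✓
b·c²: 1086430197/3741824272·64/9 + (-1448342049/467728034)·9409/23716 + (-2613293375/467728034)·9/100 = 1/3 ✓
b·Ac: (-1448342049/467728034)·112/33 + (-2613293375/467728034)·(-2207/1155) = 1/6 ✓
b·c³: 1086430197/3741824272·512/27 + (-1448342049/467728034)·912673/3652264 + (-2613293375/467728034)·(-27/1000) = 3165445490719/648271055124 ≠ 1/4 ⇒ order 3.
b·(c∘Ac): (-1448342049/467728034)·776/363 + (-2613293375/467728034)·2207/3850 = -9188484381/935456068 ≠ 1/8
b·Ac²: (-1448342049/467728034)·896/99 + (-2613293375/467728034)·(-3540517/533610) = 5864230117019/648271055124 ≠ 1/12
b·A²c: (-2613293375/467728034)·224/55 = -5321615600/233864017 ≠ 1/24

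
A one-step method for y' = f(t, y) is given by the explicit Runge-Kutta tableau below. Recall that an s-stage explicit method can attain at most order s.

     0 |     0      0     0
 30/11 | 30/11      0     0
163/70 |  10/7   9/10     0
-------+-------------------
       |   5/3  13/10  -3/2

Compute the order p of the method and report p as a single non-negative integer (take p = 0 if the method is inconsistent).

b = (5/3, 13/10, -3/2)
c = (0, 30/11, 163/70)
Ac = (0, 0, 27/11)
Σ b_i: 5/3·1 + 13/10·1 + (-3/2)·1 = 22/15 ≠ 1 ⇒ order 0.

0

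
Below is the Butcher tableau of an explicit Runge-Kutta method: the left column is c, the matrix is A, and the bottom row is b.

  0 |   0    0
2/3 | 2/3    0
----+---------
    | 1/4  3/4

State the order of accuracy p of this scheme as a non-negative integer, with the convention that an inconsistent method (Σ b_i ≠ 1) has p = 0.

b = (1/4, 3/4)
c = (0, 2/3)
Σ b_i: 1/4·1 + 3/4·1 = 1 ✓
b·c: 3/4·2/3 = 1/2 ✓; 2 stages ⇒ order 2.

2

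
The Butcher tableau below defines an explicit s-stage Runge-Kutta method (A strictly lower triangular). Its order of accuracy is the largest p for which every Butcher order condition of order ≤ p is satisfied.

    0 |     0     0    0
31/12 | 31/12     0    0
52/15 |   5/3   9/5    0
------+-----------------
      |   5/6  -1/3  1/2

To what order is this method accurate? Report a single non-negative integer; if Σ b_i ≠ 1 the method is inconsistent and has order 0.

b = (5/6, -1/3, 1/2)
c = (0, 31/12, 52/15)
Ac = (0, 0, 93/20)
Σ b_i: 5/6·1 + (-1/3)·1 + 1/2·1 = 1 ✓
b·c: (-1/3)·31/12 + 1/2·52/15 = 157/180 ≠ 1/2 ⇒ order 1.

1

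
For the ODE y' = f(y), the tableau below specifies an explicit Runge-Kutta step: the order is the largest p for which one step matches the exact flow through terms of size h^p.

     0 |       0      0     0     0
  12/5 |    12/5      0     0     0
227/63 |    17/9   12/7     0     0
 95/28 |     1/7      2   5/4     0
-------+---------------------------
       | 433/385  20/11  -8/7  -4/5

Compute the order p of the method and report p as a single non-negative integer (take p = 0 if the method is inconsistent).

b = (433/385, 20/11, -8/7, -4/5)
c = (0, 12/5, 227/63, 95/28)
Ac = (0, 0, 144/35, 11723/1260)
Σ b_i: 433/385·1 + 20/11·1 + (-8/7)·1 + (-4/5)·1 = 1 ✓
b·c: 20/11·12/5 + (-8/7)·227/63 + (-4/5)·95/28 = -11975/4851 ≠ 1/2 ⇒ order 1.

1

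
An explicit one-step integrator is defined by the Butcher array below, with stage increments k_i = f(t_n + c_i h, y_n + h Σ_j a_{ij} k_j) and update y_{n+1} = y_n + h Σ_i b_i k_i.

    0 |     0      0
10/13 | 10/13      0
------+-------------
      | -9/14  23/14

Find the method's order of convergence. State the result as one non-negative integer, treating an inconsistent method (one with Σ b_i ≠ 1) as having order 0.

b = (-9/14, 23/14)
c = (0, 10/13)
Σ b_i: (-9/14)·1 + 23/14·1 = 1 ✓
b·c: 23/14·10/13 = 115/91 ≠ 1/2 ⇒ order 1.

1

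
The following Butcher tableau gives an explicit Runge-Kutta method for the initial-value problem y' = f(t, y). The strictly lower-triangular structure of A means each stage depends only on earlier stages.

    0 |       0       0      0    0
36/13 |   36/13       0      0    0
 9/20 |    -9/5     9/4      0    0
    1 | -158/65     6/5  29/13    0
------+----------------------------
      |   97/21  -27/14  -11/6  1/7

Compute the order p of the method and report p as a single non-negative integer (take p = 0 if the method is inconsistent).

1

b = (97/21, -27/14, -11/6, 1/7)
c = (0, 36/13, 9/20, 1)
Ac = (0, 0, 81/13, 225/52)
Σ b_i: 97/21·1 + (-27/14)·1 + (-11/6)·1 + 1/7·1 = 1 ✓
b·c: (-27/14)·36/13 + (-11/6)·9/20 + 1/7·1 = -21923/3640 ≠ 1/2 ⇒ order 1.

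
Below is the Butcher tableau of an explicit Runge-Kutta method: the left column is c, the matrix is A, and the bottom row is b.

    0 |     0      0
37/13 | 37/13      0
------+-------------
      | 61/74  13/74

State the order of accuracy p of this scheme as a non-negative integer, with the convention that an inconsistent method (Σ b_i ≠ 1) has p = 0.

b = (61/74, 13/74)
c = (0, 37/13)
Σ b_i: 61/74·1 + 13/74·1 = 1 ✓
b·c: 13/74·37/13 = 1/2 ✓; 2 stages ⇒ order 2.

2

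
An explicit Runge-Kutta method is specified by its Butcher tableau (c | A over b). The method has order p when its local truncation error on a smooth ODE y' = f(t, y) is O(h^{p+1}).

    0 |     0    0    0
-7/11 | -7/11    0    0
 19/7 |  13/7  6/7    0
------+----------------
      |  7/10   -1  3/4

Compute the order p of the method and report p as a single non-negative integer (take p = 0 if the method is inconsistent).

0

b = (7/10, -1, 3/4)
c = (0, -7/11, 19/7)
Ac = (0, 0, -6/11)
Σ b_i: 7/10·1 + (-1)·1 + 3/4·1 = 9/20 ≠ 1 ⇒ order 0.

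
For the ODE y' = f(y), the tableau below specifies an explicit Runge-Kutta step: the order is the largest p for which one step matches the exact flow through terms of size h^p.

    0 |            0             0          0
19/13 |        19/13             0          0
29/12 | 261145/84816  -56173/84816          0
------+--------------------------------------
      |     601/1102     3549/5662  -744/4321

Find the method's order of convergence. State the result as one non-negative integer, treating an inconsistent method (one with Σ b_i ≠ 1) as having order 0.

3

b = (601/1102, 3549/5662, -744/4321)
c = (0, 19/13, 29/12)
Ac = (0, 0, -4321/4464)
Σ b_i: 601/1102·1 + 3549/5662·1 + (-744/4321)·1 = 1 ✓
b·c: 3549/5662·19/13 + (-744/4321)·29/12 = 1/2 ✓
b·c²: 3549/5662·361/169 + (-744/4321)·841/144 = 1/3 ✓
b·Ac: (-744/4321)·(-4321/4464) = 1/6 ✓; 3 stages ⇒ order 3.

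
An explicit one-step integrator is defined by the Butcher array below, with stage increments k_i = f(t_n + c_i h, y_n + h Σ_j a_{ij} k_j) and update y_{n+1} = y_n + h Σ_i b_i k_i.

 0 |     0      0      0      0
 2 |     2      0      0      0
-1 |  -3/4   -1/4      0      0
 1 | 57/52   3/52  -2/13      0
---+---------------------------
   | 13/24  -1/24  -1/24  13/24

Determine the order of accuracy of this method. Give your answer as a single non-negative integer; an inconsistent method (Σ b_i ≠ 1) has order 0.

b = (13/24, -1/24, -1/24, 13/24)
c = (0, 2, -1, 1)
Ac = (0, 0, -1/2, 7/26)
Σ b_i: 13/24·1 + (-1/24)·1 + (-1/24)·1 + 13/24·1 = 1 ✓
b·c: (-1/24)·2 + (-1/24)·(-1) + 13/24·1 = 1/2 ✓
b·c²: (-1/24)·4 + (-1/24)·1 + 13/24·1 = 1/3 ✓
b·Ac: (-1/24)·(-1/2) + 13/24·7/26 = 1/6 ✓
b·c³: (-1/24)·8 + (-1/24)·(-1) + 13/24·1 = 1/4 ✓
b·(c∘Ac): (-1/24)·1/2 + 13/24·7/26 = 1/8 ✓
b·Ac²: (-1/24)·(-1) + 13/24·1/13 = 1/12 ✓
b·A²c: 13/24·1/13 = 1/24 ✓; 4 stages ⇒ order 4.

4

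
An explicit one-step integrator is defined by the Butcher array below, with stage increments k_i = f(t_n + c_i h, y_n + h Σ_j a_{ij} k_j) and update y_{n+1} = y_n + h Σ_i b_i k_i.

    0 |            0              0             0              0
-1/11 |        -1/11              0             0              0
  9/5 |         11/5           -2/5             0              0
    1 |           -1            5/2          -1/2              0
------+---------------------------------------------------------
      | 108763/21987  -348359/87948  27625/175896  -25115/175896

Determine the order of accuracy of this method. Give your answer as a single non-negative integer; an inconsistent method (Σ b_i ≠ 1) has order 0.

3

b = (108763/21987, -348359/87948, 27625/175896, -25115/175896)
c = (0, -1/11, 9/5, 1)
Ac = (0, 0, 2/55, -62/55)
Σ b_i: 108763/21987·1 + (-348359/87948)·1 + 27625/175896·1 + (-25115/175896)·1 = 1 ✓
b·c: (-348359/87948)·(-1/11) + 27625/175896·9/5 + (-25115/175896)·1 = 1/2 ✓
b·c²: (-348359/87948)·1/121 + 27625/175896·81/25 + (-25115/175896)·1 = 1/3 ✓
b·Ac: 27625/175896·2/55 + (-25115/175896)·(-62/55) = 1/6 ✓
b·c³: (-348359/87948)·(-1/1331) + 27625/175896·729/125 + (-25115/175896)·1 = 125141/161238 ≠ 1/4 ⇒ order 3.
b·(c∘Ac): 27625/175896·18/275 + (-25115/175896)·(-62/55) = 82829/483714 ≠ 1/8
b·Ac²: 27625/175896·(-2/605) + (-25115/175896)·(-4838/3025) = 91841/403095 ≠ 1/12
b·A²c: (-25115/175896)·(-1/55) = 5023/1934856 ≠ 1/24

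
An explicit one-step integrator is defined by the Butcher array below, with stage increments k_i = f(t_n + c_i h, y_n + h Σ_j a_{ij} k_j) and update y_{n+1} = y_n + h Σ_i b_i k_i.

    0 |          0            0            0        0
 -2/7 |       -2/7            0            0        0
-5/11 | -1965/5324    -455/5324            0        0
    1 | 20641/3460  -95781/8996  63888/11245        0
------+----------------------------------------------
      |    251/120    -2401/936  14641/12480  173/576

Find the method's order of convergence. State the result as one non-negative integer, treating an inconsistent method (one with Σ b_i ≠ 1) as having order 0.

b = (251/120, -2401/936, 14641/12480, 173/576)
c = (0, -2/7, -5/11, 1)
Ac = (0, 0, 65/2662, 159/346)
Σ b_i: 251/120·1 + (-2401/936)·1 + 14641/12480·1 + 173/576·1 = 1 ✓
b·c: (-2401/936)·(-2/7) + 14641/12480·(-5/11) + 173/576·1 = 1/2 ✓
b·c²: (-2401/936)·4/49 + 14641/12480·25/121 + 173/576·1 = 1/3 ✓
b·Ac: 14641/12480·65/2662 + 173/576·159/346 = 1/6 ✓
b·c³: (-2401/936)·(-8/343) + 14641/12480·(-125/1331) + 173/576·1 = 1/4 ✓
b·(c∘Ac): 14641/12480·(-325/29282) + 173/576·159/346 = 1/8 ✓
b·Ac²: 14641/12480·(-65/9317) + 173/576·369/1211 = 1/12 ✓
b·A²c: 173/576·24/173 = 1/24 ✓; 4 stages ⇒ order 4.

4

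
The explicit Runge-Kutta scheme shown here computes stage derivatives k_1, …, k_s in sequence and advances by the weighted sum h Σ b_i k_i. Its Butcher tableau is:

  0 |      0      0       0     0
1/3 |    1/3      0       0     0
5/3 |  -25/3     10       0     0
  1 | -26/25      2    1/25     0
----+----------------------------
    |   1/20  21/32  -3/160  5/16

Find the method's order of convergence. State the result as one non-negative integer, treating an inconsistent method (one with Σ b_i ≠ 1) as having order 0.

4

b = (1/20, 21/32, -3/160, 5/16)
c = (0, 1/3, 5/3, 1)
Ac = (0, 0, 10/3, 11/15)
Σ b_i: 1/20·1 + 21/32·1 + (-3/160)·1 + 5/16·1 = 1 ✓
b·c: 21/32·1/3 + (-3/160)·5/3 + 5/16·1 = 1/2 ✓
b·c²: 21/32·1/9 + (-3/160)·25/9 + 5/16·1 = 1/3 ✓
b·Ac: (-3/160)·10/3 + 5/16·11/15 = 1/6 ✓
b·c³: 21/32·1/27 + (-3/160)·125/27 + 5/16·1 = 1/4 ✓
b·(c∘Ac): (-3/160)·50/9 + 5/16·11/15 = 1/8 ✓
b·Ac²: (-3/160)·10/9 + 5/16·1/3 = 1/12 ✓
b·A²c: 5/16·2/15 = 1/24 ✓; 4 stages ⇒ order 4.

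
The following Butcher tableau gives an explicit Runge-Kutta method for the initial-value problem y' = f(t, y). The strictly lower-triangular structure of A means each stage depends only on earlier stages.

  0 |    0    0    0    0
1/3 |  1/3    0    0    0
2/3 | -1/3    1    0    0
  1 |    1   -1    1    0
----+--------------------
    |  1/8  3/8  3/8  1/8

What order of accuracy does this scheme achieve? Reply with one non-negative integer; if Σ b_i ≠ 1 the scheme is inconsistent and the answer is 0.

b = (1/8, 3/8, 3/8, 1/8)
c = (0, 1/3, 2/3, 1)
Ac = (0, 0, 1/3, 1/3)
Σ b_i: 1/8·1 + 3/8·1 + 3/8·1 + 1/8·1 = 1 ✓
b·c: 3/8·1/3 + 3/8·2/3 + 1/8·1 = 1/2 ✓
b·c²: 3/8·1/9 + 3/8·4/9 + 1/8·1 = 1/3 ✓
b·Ac: 3/8·1/3 + 1/8·1/3 = 1/6 ✓
b·c³: 3/8·1/27 + 3/8·8/27 + 1/8·1 = 1/4 ✓
b·(c∘Ac): 3/8·2/9 + 1/8·1/3 = 1/8 ✓
b·Ac²: 3/8·1/9 + 1/8·1/3 = 1/12 ✓
b·A²c: 1/8·1/3 = 1/24 ✓; 4 stages ⇒ order 4.

4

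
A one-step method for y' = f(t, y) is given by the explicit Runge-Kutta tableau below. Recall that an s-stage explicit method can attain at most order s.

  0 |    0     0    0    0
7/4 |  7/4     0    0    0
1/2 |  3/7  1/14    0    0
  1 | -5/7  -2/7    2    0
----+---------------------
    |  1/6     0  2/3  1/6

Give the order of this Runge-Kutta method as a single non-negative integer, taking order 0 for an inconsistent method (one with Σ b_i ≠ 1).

4

b = (1/6, 0, 2/3, 1/6)
c = (0, 7/4, 1/2, 1)
Ac = (0, 0, 1/8, 1/2)
Σ b_i: 1/6·1 + 2/3·1 + 1/6·1 = 1 ✓
b·c: 2/3·1/2 + 1/6·1 = 1/2 ✓
b·c²: 2/3·1/4 + 1/6·1 = 1/3 ✓
b·Ac: 2/3·1/8 + 1/6·1/2 = 1/6 ✓
b·c³: 2/3·1/8 + 1/6·1 = 1/4 ✓
b·(c∘Ac): 2/3·1/16 + 1/6·1/2 = 1/8 ✓
b·Ac²: 2/3·7/32 + 1/6·(-3/8) = 1/12 ✓
b·A²c: 1/6·1/4 = 1/24 ✓; 4 stages ⇒ order 4.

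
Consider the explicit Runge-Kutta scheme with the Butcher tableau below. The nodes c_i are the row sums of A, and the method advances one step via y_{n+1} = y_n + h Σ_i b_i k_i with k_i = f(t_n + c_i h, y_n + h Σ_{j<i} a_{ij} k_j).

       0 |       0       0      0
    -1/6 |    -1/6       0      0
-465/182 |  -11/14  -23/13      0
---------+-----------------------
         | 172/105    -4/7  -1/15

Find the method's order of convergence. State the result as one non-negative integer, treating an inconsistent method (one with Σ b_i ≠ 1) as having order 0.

b = (172/105, -4/7, -1/15)
c = (0, -1/6, -465/182)
Ac = (0, 0, 23/78)
Σ b_i: 172/105·1 + (-4/7)·1 + (-1/15)·1 = 1 ✓
b·c: (-4/7)·(-1/6) + (-1/15)·(-465/182) = 145/546 ≠ 1/2 ⇒ order 1.

1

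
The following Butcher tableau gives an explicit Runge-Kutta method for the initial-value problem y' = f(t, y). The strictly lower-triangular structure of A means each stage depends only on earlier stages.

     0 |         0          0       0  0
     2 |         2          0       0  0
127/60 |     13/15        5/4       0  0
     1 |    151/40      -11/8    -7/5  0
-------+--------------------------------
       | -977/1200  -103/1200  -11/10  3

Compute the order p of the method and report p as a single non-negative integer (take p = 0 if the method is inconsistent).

2

b = (-977/1200, -103/1200, -11/10, 3)
c = (0, 2, 127/60, 1)
Ac = (0, 0, 5/2, -857/150)
Σ b_i: (-977/1200)·1 + (-103/1200)·1 + (-11/10)·1 + 3·1 = 1 ✓
b·c: (-103/1200)·2 + (-11/10)·127/60 + 3·1 = 1/2 ✓
b·c²: (-103/1200)·4 + (-11/10)·16129/3600 + 3·1 = -81779/36000 ≠ 1/3 ⇒ order 2.
b·Ac: (-11/10)·5/2 + 3·(-857/150) = -1989/100 ≠ 1/6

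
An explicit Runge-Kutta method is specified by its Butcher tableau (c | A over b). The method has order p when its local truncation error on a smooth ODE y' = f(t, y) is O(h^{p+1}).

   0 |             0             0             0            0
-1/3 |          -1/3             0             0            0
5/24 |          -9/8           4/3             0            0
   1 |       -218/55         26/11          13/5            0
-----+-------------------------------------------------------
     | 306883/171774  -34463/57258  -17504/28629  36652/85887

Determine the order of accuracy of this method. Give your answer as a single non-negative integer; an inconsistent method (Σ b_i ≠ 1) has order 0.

3

b = (306883/171774, -34463/57258, -17504/28629, 36652/85887)
c = (0, -1/3, 5/24, 1)
Ac = (0, 0, -4/9, -65/264)
Σ b_i: 306883/171774·1 + (-34463/57258)·1 + (-17504/28629)·1 + 36652/85887·1 = 1 ✓
b·c: (-34463/57258)·(-1/3) + (-17504/28629)·5/24 + 36652/85887·1 = 1/2 ✓
b·c²: (-34463/57258)·1/9 + (-17504/28629)·25/576 + 36652/85887·1 = 1/3 ✓
b·Ac: (-17504/28629)·(-4/9) + 36652/85887·(-65/264) = 1/6 ✓
b·c³: (-34463/57258)·(-1/27) + (-17504/28629)·125/13824 + 36652/85887·1 = 5485217/12367728 ≠ 1/4 ⇒ order 3.
b·(c∘Ac): (-17504/28629)·(-5/54) + 36652/85887·(-65/264) = -74915/1545966 ≠ 1/8
b·Ac²: (-17504/28629)·4/27 + 36652/85887·793/2112 = 861451/12367728 ≠ 1/12
b·A²c: 36652/85887·(-52/45) = -1905904/3864915 ≠ 1/24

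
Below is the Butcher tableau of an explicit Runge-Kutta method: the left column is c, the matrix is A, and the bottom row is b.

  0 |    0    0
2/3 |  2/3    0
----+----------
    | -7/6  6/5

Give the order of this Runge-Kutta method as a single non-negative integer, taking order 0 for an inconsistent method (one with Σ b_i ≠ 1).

b = (-7/6, 6/5)
c = (0, 2/3)
Σ b_i: (-7/6)·1 + 6/5·1 = 1/30 ≠ 1 ⇒ order 0.

0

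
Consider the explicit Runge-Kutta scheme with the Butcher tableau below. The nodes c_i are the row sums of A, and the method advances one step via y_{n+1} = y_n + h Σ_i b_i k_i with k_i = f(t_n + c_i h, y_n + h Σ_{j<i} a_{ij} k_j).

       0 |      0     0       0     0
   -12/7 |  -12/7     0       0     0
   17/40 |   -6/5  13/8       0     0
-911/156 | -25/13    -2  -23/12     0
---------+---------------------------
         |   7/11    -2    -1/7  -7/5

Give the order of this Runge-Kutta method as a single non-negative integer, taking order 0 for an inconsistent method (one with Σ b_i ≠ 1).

b = (7/11, -2, -1/7, -7/5)
c = (0, -12/7, 17/40, -911/156)
Ac = (0, 0, -39/14, 8783/3360)
Σ b_i: 7/11·1 + (-2)·1 + (-1/7)·1 + (-7/5)·1 = -1119/385 ≠ 1 ⇒ order 0.

0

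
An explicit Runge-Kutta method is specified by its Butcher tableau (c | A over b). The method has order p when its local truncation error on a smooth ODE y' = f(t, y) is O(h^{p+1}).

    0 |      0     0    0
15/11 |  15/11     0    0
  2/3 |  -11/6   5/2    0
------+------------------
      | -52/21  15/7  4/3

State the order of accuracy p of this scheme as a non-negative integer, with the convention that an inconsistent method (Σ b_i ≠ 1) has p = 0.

1

b = (-52/21, 15/7, 4/3)
c = (0, 15/11, 2/3)
Ac = (0, 0, 75/22)
Σ b_i: (-52/21)·1 + 15/7·1 + 4/3·1 = 1 ✓
b·c: 15/7·15/11 + 4/3·2/3 = 2641/693 ≠ 1/2 ⇒ order 1.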